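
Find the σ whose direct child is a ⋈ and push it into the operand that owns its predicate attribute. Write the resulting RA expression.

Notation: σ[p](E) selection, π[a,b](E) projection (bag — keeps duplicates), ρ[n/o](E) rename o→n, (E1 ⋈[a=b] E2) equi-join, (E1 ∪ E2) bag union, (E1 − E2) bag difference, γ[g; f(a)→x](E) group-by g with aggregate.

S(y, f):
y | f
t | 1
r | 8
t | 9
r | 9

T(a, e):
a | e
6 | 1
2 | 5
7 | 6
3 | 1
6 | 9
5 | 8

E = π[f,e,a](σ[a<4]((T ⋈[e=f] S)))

σ filters on a, owned by the left side.
E' = π[f,e,a]((σ[a<4](T) ⋈[e=f] S))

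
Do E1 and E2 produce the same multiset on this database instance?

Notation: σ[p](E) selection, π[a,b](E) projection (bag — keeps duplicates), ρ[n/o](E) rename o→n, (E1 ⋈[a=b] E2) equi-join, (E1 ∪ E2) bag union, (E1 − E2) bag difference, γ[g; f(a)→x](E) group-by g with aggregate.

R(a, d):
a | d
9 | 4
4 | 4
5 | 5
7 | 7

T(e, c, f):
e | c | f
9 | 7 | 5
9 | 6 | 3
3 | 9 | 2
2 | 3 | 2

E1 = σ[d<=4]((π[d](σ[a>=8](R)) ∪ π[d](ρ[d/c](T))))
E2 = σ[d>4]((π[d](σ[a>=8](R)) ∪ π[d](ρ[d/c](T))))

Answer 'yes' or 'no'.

E1 subexpression sizes:
  R → 4
  σ[a>=8](R) → 1
  π[d](σ[a>=8](R)) → 1
  T → 4
  ρ[d/c](T) → 4
  π[d](ρ[d/c](T)) → 4
  (π[d](σ[a>=8](R)) ∪ π[d](ρ[d/c](T))) → 5
  σ[d<=4]((π[d](σ[a>=8](R)) ∪ π[d](ρ[d/c](T)))) → 2
E2 subexpression sizes:
  R → 4
  σ[a>=8](R) → 1
  π[d](σ[a>=8](R)) → 1
  T → 4
  ρ[d/c](T) → 4
  π[d](ρ[d/c](T)) → 4
  (π[d](σ[a>=8](R)) ∪ π[d](ρ[d/c](T))) → 5
  σ[d>4]((π[d](σ[a>=8](R)) ∪ π[d](ρ[d/c](T)))) → 3

E1 result:
d
3
4
E2 result:
d
6
7
9
Witness: (6,) appears 0× in E1 but 1× in E2.

no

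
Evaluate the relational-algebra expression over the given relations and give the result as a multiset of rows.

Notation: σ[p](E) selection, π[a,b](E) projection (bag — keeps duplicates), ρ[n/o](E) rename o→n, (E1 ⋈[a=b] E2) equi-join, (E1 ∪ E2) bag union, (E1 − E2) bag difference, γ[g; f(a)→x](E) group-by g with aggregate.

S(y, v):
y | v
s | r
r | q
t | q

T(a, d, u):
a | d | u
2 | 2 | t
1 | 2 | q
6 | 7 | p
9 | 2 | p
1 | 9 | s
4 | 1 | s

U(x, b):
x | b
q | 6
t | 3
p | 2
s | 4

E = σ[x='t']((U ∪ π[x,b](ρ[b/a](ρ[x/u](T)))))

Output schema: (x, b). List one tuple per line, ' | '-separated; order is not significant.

Stepwise |·|:
  U → 4
  T → 6
  ρ[x/u](T) → 6
  ρ[b/a](ρ[x/u](T)) → 6
  π[x,b](ρ[b/a](ρ[x/u](T))) → 6
  (U ∪ π[x,b](ρ[b/a](ρ[x/u](T)))) → 10
  σ[x='t']((U ∪ π[x,b](ρ[b/a](ρ[x/u](T))))) → 2

== RESULT ==
x | b
t | 2
t | 3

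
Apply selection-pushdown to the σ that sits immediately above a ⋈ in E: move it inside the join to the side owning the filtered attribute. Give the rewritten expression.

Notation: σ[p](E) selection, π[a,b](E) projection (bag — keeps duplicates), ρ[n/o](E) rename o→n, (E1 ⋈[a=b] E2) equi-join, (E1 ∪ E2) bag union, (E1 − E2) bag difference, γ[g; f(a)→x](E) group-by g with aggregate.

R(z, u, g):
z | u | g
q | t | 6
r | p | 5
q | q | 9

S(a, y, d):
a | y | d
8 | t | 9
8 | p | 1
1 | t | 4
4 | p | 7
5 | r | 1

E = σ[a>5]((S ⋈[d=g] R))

σ filters on a, owned by the left side.
E' = (σ[a>5](S) ⋈[d=g] R)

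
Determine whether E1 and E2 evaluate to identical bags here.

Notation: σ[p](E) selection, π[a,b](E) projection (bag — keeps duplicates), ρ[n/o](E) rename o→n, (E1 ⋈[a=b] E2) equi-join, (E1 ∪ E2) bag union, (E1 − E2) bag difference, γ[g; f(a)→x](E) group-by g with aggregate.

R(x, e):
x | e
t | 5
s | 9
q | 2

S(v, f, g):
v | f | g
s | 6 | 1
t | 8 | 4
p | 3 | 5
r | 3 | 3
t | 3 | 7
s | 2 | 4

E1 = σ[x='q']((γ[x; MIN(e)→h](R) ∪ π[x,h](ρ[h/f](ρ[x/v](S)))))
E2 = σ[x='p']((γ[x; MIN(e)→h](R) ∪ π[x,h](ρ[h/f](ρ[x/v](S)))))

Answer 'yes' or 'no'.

E1 subexpression sizes:
  R → 3
  γ[x; MIN(e)→h](R) → 3
  S → 6
  ρ[x/v](S) → 6
  ρ[h/f](ρ[x/v](S)) → 6
  π[x,h](ρ[h/f](ρ[x/v](S))) → 6
  (γ[x; MIN(e)→h](R) ∪ π[x,h](ρ[h/f](ρ[x/v](S)))) → 9
  σ[x='q']((γ[x; MIN(e)→h](R) ∪ π[x,h](ρ[h/f](ρ[x/v](S))))) → 1
E2 subexpression sizes:
  R → 3
  γ[x; MIN(e)→h](R) → 3
  S → 6
  ρ[x/v](S) → 6
  ρ[h/f](ρ[x/v](S)) → 6
  π[x,h](ρ[h/f](ρ[x/v](S))) → 6
  (γ[x; MIN(e)→h](R) ∪ π[x,h](ρ[h/f](ρ[x/v](S)))) → 9
  σ[x='p']((γ[x; MIN(e)→h](R) ∪ π[x,h](ρ[h/f](ρ[x/v](S))))) → 1

E1 result:
x | h
q | 2
E2 result:
x | h
p | 3
Witness: ('p', 3) appears 0× in E1 but 1× in E2.

no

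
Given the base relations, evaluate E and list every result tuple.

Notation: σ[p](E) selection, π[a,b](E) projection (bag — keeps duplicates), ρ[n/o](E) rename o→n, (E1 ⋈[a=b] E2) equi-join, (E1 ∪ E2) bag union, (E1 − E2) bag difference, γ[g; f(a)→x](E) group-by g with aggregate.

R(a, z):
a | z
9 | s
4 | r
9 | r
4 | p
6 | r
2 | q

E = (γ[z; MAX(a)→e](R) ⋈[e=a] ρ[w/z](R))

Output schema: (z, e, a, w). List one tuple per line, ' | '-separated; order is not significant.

Subexpression sizes:
  R → 6
  γ[z; MAX(a)→e](R) → 4
  R → 6
  ρ[w/z](R) → 6
  (γ[z; MAX(a)→e](R) ⋈[e=a] ρ[w/z](R)) → 7

== RESULT ==
z | e | a | w
p | 4 | 4 | p
p | 4 | 4 | r
q | 2 | 2 | q
r | 9 | 9 | r
r | 9 | 9 | s
s | 9 | 9 | r
s | 9 | 9 | s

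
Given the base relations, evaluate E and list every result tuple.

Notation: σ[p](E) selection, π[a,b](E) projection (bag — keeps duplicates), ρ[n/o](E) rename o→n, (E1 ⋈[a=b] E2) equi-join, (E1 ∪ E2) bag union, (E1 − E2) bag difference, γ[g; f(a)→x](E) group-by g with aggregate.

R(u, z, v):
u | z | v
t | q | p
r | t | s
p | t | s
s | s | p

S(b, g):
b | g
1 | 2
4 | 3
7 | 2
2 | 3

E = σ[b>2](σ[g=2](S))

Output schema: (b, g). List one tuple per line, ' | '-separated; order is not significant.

Subexpression sizes:
  S → 4
  σ[g=2](S) → 2
  σ[b>2](σ[g=2](S)) → 1

== RESULT ==
b | g
7 | 2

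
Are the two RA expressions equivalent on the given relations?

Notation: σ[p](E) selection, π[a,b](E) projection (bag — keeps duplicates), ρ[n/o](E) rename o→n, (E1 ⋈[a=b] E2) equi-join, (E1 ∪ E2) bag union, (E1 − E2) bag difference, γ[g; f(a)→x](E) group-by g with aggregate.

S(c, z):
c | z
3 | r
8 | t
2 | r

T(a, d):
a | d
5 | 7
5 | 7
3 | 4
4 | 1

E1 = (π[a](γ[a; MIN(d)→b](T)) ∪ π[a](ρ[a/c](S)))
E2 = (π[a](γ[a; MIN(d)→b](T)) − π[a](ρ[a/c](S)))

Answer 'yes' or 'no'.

E1 subexpression sizes:
  T → 4
  γ[a; MIN(d)→b](T) → 3
  π[a](γ[a; MIN(d)→b](T)) → 3
  S → 3
  ρ[a/c](S) → 3
  π[a](ρ[a/c](S)) → 3
  (π[a](γ[a; MIN(d)→b](T)) ∪ π[a](ρ[a/c](S))) → 6
E2 subexpression sizes:
  T → 4
  γ[a; MIN(d)→b](T) → 3
  π[a](γ[a; MIN(d)→b](T)) → 3
  S → 3
  ρ[a/c](S) → 3
  π[a](ρ[a/c](S)) → 3
  (π[a](γ[a; MIN(d)→b](T)) − π[a](ρ[a/c](S))) → 2

E1 result:
a
2
3
3
4
5
8
E2 result:
a
4
5
Witness: (2,) appears 1× in E1 but 0× in E2.

no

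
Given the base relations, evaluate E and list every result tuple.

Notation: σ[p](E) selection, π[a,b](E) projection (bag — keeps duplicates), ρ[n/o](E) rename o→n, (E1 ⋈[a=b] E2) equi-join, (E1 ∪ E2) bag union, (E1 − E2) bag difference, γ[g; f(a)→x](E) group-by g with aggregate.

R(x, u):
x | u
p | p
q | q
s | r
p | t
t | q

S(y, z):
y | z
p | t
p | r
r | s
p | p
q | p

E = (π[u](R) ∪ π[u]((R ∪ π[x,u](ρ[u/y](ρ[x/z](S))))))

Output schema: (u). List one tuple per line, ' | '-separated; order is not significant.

Row counts bottom-up:
  R → 5
  π[u](R) → 5
  R → 5
  S → 5
  ρ[x/z](S) → 5
  ρ[u/y](ρ[x/z](S)) → 5
  π[x,u](ρ[u/y](ρ[x/z](S))) → 5
  (R ∪ π[x,u](ρ[u/y](ρ[x/z](S)))) → 10
  π[u]((R ∪ π[x,u](ρ[u/y](ρ[x/z](S))))) → 10
  (π[u](R) ∪ π[u]((R ∪ π[x,u](ρ[u/y](ρ[x/z](S)))))) → 15

== RESULT ==
u
p
p
p
p
p
q
q
q
q
q
r
r
r
t
t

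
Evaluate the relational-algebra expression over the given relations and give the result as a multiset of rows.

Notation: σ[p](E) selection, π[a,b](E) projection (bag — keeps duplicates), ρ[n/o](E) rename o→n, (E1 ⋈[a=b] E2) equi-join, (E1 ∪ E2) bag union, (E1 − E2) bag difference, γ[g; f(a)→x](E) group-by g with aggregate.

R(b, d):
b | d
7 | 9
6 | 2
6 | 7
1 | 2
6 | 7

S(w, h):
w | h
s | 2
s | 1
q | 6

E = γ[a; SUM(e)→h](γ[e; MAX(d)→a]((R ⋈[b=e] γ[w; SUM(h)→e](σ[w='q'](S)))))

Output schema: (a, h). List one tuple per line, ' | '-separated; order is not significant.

Row counts bottom-up:
  R → 5
  S → 3
  σ[w='q'](S) → 1
  γ[w; SUM(h)→e](σ[w='q'](S)) → 1
  (R ⋈[b=e] γ[w; SUM(h)→e](σ[w='q'](S))) → 3
  γ[e; MAX(d)→a]((R ⋈[b=e] γ[w; SUM(h)→e](σ[w='q'](S)))) → 1
  γ[a; SUM(e)→h](γ[e; MAX(d)→a]((R ⋈[b=e] γ[w; SUM(h)→e](σ[w='q'](S))))) → 1

== RESULT ==
a | h
7 | 6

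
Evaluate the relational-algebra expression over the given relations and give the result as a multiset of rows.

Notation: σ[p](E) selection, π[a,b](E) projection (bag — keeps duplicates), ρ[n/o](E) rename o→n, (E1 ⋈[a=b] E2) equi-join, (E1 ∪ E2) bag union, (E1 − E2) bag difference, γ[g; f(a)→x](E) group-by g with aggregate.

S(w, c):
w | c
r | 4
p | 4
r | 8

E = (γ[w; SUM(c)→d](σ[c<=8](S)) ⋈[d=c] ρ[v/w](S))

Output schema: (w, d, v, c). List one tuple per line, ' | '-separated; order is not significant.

Stepwise |·|:
  S → 3
  σ[c<=8](S) → 3
  γ[w; SUM(c)→d](σ[c<=8](S)) → 2
  S → 3
  ρ[v/w](S) → 3
  (γ[w; SUM(c)→d](σ[c<=8](S)) ⋈[d=c] ρ[v/w](S)) → 2

== RESULT ==
w | d | v | c
p | 4 | p | 4
p | 4 | r | 4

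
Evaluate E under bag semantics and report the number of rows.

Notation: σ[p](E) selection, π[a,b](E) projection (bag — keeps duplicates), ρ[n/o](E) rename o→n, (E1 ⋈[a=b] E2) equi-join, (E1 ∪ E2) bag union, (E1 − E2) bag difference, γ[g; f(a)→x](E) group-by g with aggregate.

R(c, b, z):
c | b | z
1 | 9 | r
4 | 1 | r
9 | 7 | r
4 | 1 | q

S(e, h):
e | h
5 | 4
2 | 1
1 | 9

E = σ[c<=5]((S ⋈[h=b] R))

Stepwise |·|:
  S → 3
  R → 4
  (S ⋈[h=b] R) → 3
  σ[c<=5]((S ⋈[h=b] R)) → 3

|E| = 3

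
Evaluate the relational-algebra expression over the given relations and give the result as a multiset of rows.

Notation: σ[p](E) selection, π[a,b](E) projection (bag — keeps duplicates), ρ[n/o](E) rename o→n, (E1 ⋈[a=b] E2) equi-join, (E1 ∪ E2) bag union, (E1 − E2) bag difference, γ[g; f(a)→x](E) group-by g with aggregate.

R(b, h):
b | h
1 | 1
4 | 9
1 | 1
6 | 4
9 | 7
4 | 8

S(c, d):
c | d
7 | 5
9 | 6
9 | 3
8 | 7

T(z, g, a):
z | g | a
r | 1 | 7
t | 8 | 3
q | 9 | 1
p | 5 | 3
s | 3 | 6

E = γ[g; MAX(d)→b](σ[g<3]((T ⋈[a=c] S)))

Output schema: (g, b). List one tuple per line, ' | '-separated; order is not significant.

Row counts bottom-up:
  T → 5
  S → 4
  (T ⋈[a=c] S) → 1
  σ[g<3]((T ⋈[a=c] S)) → 1
  γ[g; MAX(d)→b](σ[g<3]((T ⋈[a=c] S))) → 1

== RESULT ==
g | b
1 | 5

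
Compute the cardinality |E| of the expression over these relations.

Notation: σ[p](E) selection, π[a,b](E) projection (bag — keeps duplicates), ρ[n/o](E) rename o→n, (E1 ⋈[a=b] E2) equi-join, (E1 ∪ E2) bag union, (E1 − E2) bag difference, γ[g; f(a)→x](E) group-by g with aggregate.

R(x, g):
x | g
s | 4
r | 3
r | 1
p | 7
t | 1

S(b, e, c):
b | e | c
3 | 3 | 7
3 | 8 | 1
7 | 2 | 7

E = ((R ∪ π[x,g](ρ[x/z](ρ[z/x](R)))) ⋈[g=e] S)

Row counts bottom-up:
  R → 5
  R → 5
  ρ[z/x](R) → 5
  ρ[x/z](ρ[z/x](R)) → 5
  π[x,g](ρ[x/z](ρ[z/x](R))) → 5
  (R ∪ π[x,g](ρ[x/z](ρ[z/x](R)))) → 10
  S → 3
  ((R ∪ π[x,g](ρ[x/z](ρ[z/x](R)))) ⋈[g=e] S) → 2

|E| = 2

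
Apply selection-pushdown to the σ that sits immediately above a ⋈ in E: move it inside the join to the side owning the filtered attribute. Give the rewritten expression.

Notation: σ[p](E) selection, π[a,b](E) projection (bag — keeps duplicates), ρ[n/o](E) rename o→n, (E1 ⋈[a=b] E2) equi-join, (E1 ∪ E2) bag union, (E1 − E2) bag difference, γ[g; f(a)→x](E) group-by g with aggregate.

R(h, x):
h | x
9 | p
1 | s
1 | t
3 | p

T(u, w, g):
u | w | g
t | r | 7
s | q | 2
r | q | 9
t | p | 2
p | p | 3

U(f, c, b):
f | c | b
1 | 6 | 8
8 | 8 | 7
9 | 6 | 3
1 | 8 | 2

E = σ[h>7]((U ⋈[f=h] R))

σ filters on h, owned by the right side.
E' = (U ⋈[f=h] σ[h>7](R))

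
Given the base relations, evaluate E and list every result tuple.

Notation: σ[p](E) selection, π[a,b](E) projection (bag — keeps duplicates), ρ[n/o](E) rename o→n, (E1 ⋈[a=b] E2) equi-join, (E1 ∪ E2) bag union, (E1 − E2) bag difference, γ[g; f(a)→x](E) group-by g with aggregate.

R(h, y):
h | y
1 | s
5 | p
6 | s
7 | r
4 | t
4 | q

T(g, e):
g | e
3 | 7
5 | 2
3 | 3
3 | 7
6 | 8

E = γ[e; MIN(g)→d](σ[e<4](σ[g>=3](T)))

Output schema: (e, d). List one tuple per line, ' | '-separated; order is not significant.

Row counts bottom-up:
  T → 5
  σ[g>=3](T) → 5
  σ[e<4](σ[g>=3](T)) → 2
  γ[e; MIN(g)→d](σ[e<4](σ[g>=3](T))) → 2

== RESULT ==
e | d
2 | 5
3 | 3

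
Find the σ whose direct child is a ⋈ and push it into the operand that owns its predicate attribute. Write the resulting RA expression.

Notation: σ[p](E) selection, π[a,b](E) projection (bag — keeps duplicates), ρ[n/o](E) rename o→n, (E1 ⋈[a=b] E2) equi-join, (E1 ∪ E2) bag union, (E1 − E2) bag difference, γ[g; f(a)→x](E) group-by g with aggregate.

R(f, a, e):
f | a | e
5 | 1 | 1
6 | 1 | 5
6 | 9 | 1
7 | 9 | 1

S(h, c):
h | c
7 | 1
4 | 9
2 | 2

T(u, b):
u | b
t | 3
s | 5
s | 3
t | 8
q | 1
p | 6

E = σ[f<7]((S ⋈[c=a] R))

σ filters on f, owned by the right side.
E' = (S ⋈[c=a] σ[f<7](R))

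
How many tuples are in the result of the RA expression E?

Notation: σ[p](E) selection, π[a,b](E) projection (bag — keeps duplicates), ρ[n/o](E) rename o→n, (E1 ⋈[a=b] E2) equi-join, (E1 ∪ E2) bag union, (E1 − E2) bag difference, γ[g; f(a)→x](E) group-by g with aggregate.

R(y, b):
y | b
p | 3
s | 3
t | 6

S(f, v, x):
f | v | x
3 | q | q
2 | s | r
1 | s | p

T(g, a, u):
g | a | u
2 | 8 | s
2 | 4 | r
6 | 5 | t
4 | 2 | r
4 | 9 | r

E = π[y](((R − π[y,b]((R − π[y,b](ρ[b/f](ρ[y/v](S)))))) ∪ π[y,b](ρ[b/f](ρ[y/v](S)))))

Row counts bottom-up:
  R → 3
  R → 3
  S → 3
  ρ[y/v](S) → 3
  ρ[b/f](ρ[y/v](S)) → 3
  π[y,b](ρ[b/f](ρ[y/v](S))) → 3
  (R − π[y,b](ρ[b/f](ρ[y/v](S)))) → 3
  π[y,b]((R − π[y,b](ρ[b/f](ρ[y/v](S))))) → 3
  (R − π[y,b]((R − π[y,b](ρ[b/f](ρ[y/v](S)))))) → 0
  S → 3
  ρ[y/v](S) → 3
  ρ[b/f](ρ[y/v](S)) → 3
  π[y,b](ρ[b/f](ρ[y/v](S))) → 3
  ((R − π[y,b]((R − π[y,b](ρ[b/f](ρ[y/v](S)))))) ∪ π[y,b](ρ[b/f](ρ[y/v](S)))) → 3
  π[y](((R − π[y,b]((R − π[y,b](ρ[b/f](ρ[y/v](S)))))) ∪ π[y,b](ρ[b/f](ρ[y/v](S))))) → 3

|E| = 3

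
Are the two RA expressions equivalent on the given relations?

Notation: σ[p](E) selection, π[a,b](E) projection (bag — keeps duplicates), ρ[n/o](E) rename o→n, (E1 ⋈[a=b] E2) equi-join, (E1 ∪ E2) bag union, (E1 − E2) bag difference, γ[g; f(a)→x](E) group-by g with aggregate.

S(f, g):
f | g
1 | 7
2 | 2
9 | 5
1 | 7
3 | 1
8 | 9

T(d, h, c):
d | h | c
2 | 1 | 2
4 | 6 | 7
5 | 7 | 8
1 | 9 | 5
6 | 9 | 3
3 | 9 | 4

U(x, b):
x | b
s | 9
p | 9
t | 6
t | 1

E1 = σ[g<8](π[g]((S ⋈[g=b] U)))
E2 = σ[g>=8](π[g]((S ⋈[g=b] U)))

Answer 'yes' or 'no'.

E1 stepwise |·|:
  S → 6
  U → 4
  (S ⋈[g=b] U) → 3
  π[g]((S ⋈[g=b] U)) → 3
  σ[g<8](π[g]((S ⋈[g=b] U))) → 1
E2 stepwise |·|:
  S → 6
  U → 4
  (S ⋈[g=b] U) → 3
  π[g]((S ⋈[g=b] U)) → 3
  σ[g>=8](π[g]((S ⋈[g=b] U))) → 2

E1 result:
g
1
E2 result:
g
9
9
Witness: (1,) appears 1× in E1 but 0× in E2.

no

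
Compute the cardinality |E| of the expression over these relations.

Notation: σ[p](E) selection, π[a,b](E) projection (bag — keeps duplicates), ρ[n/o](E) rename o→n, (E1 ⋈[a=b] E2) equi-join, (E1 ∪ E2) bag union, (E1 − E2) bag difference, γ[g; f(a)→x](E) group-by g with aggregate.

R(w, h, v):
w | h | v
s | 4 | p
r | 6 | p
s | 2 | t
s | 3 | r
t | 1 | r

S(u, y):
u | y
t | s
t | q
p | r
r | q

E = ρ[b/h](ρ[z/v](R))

Subexpression sizes:
  R → 5
  ρ[z/v](R) → 5
  ρ[b/h](ρ[z/v](R)) → 5

|E| = 5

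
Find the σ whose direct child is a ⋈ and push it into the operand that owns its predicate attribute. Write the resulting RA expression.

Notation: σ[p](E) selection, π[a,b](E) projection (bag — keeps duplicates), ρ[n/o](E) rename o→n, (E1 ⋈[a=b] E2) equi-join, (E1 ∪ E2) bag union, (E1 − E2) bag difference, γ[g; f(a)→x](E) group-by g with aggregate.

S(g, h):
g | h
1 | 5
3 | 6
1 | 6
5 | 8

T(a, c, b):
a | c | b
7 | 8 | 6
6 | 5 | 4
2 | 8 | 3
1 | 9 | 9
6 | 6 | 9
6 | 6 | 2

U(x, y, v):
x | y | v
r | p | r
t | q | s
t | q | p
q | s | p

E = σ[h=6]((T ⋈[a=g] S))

σ filters on h, owned by the right side.
E' = (T ⋈[a=g] σ[h=6](S))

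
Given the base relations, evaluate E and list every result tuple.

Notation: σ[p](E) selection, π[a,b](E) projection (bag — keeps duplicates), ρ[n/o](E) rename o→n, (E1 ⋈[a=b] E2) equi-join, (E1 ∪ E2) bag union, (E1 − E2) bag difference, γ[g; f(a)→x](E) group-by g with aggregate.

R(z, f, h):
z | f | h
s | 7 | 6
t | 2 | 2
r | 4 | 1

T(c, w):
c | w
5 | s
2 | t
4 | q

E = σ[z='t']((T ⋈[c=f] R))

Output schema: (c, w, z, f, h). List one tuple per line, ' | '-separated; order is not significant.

Row counts bottom-up:
  T → 3
  R → 3
  (T ⋈[c=f] R) → 2
  σ[z='t']((T ⋈[c=f] R)) → 1

== RESULT ==
c | w | z | f | h
2 | t | t | 2 | 2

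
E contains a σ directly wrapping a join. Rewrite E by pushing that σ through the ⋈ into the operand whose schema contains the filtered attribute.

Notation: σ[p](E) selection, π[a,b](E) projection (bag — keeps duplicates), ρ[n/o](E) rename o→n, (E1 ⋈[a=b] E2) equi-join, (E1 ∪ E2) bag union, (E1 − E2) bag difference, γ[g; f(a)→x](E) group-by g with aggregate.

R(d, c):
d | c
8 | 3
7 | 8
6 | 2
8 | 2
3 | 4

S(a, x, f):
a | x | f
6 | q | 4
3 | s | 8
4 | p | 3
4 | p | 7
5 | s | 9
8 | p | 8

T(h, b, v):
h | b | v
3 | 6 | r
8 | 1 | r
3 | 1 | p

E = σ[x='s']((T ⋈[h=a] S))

σ filters on x, owned by the right side.
E' = (T ⋈[h=a] σ[x='s'](S))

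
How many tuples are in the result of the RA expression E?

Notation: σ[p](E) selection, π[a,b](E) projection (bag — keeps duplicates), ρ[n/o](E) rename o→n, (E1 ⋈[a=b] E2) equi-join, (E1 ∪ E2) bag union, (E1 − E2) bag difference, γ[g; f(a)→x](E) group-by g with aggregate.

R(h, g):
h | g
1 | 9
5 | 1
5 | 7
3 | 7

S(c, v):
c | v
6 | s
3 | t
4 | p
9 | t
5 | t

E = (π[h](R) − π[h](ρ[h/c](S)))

Subexpression sizes:
  R → 4
  π[h](R) → 4
  S → 5
  ρ[h/c](S) → 5
  π[h](ρ[h/c](S)) → 5
  (π[h](R) − π[h](ρ[h/c](S))) → 2

|E| = 2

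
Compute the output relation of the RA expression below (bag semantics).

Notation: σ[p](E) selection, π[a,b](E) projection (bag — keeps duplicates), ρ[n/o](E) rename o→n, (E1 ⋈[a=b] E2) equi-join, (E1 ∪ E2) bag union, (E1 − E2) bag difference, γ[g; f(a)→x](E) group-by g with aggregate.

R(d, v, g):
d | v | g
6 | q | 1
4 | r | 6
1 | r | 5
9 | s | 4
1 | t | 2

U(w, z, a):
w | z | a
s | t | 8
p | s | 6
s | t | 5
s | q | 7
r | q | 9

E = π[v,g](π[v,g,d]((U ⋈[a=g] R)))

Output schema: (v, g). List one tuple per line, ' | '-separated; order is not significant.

Row counts bottom-up:
  U → 5
  R → 5
  (U ⋈[a=g] R) → 2
  π[v,g,d]((U ⋈[a=g] R)) → 2
  π[v,g](π[v,g,d]((U ⋈[a=g] R))) → 2

== RESULT ==
v | g
r | 5
r | 6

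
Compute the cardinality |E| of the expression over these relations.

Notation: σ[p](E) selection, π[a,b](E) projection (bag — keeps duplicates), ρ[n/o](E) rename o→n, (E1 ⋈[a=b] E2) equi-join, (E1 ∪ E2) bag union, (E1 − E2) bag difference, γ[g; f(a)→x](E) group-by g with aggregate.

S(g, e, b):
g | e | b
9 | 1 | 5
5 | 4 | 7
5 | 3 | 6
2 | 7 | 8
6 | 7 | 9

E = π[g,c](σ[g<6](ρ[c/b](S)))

Row counts bottom-up:
  S → 5
  ρ[c/b](S) → 5
  σ[g<6](ρ[c/b](S)) → 3
  π[g,c](σ[g<6](ρ[c/b](S))) → 3

|E| = 3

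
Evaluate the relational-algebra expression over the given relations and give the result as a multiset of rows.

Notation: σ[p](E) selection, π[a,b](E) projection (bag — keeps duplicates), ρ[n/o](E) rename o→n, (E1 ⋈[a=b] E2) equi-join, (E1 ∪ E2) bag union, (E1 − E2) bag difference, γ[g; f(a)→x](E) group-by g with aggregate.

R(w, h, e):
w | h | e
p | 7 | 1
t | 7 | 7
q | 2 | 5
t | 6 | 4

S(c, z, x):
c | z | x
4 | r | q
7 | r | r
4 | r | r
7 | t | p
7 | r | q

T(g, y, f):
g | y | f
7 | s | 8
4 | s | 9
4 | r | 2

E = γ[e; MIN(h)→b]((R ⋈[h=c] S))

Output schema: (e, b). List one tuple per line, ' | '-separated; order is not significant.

Stepwise |·|:
  R → 4
  S → 5
  (R ⋈[h=c] S) → 6
  γ[e; MIN(h)→b]((R ⋈[h=c] S)) → 2

== RESULT ==
e | b
1 | 7
7 | 7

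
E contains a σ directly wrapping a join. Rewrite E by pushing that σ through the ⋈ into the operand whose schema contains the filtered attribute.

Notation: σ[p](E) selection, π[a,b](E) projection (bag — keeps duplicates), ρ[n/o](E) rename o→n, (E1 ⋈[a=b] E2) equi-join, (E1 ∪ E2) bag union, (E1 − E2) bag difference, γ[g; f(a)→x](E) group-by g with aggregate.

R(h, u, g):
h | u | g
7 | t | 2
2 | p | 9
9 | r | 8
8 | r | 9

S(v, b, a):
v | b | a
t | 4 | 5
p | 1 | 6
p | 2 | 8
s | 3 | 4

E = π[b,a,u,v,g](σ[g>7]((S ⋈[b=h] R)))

σ filters on g, owned by the right side.
E' = π[b,a,u,v,g]((S ⋈[b=h] σ[g>7](R)))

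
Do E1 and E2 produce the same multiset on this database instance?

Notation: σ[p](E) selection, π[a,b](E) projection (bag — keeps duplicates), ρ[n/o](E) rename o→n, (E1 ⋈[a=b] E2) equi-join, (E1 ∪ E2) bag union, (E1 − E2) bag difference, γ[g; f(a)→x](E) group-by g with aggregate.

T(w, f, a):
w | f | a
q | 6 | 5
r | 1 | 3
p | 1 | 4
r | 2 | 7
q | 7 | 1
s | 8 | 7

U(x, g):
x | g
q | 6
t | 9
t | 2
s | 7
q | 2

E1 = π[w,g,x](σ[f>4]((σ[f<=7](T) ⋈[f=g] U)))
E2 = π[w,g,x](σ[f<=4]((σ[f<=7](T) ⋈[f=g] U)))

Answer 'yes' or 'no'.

E1 row counts bottom-up:
  T → 6
  σ[f<=7](T) → 5
  U → 5
  (σ[f<=7](T) ⋈[f=g] U) → 4
  σ[f>4]((σ[f<=7](T) ⋈[f=g] U)) → 2
  π[w,g,x](σ[f>4]((σ[f<=7](T) ⋈[f=g] U))) → 2
E2 row counts bottom-up:
  T → 6
  σ[f<=7](T) → 5
  U → 5
  (σ[f<=7](T) ⋈[f=g] U) → 4
  σ[f<=4]((σ[f<=7](T) ⋈[f=g] U)) → 2
  π[w,g,x](σ[f<=4]((σ[f<=7](T) ⋈[f=g] U))) → 2

E1 result:
w | g | x
q | 6 | q
q | 7 | s
E2 result:
w | g | x
r | 2 | q
r | 2 | t
Witness: ('r', 2, 'q') appears 0× in E1 but 1× in E2.

no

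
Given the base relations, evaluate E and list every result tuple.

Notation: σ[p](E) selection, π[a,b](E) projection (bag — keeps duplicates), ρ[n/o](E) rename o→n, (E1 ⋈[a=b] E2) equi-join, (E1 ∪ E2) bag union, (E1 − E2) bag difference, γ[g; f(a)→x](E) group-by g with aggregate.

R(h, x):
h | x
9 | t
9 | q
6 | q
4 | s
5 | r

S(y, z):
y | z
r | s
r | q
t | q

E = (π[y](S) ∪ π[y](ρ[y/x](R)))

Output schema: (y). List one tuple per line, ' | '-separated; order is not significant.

Row counts bottom-up:
  S → 3
  π[y](S) → 3
  R → 5
  ρ[y/x](R) → 5
  π[y](ρ[y/x](R)) → 5
  (π[y](S) ∪ π[y](ρ[y/x](R))) → 8

== RESULT ==
y
q
q
r
r
r
s
t
t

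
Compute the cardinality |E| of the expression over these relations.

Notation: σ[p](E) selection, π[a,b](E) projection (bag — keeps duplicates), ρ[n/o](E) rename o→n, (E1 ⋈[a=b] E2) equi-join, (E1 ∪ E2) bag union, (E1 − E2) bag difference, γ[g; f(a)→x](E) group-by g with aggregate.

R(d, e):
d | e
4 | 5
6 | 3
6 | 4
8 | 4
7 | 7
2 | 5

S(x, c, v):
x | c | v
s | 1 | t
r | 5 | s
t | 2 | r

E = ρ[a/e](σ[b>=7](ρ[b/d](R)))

Per-node cardinality:
  R → 6
  ρ[b/d](R) → 6
  σ[b>=7](ρ[b/d](R)) → 2
  ρ[a/e](σ[b>=7](ρ[b/d](R))) → 2

|E| = 2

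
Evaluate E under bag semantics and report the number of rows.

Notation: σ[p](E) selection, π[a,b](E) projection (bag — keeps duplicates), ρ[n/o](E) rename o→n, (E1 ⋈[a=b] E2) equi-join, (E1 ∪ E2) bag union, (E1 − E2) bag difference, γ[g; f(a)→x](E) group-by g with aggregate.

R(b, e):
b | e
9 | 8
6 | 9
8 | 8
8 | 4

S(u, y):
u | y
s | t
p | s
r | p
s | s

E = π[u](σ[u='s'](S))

Subexpression sizes:
  S → 4
  σ[u='s'](S) → 2
  π[u](σ[u='s'](S)) → 2

|E| = 2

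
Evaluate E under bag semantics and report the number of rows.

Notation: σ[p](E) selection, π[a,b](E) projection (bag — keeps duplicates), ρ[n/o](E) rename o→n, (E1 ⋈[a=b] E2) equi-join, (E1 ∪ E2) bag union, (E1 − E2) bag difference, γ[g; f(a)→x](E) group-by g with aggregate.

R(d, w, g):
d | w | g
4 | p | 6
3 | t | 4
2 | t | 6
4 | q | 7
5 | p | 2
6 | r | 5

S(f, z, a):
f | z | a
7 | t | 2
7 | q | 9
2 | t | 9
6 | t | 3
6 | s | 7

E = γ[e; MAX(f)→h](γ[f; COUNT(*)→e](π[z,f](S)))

Stepwise |·|:
  S → 5
  π[z,f](S) → 5
  γ[f; COUNT(*)→e](π[z,f](S)) → 3
  γ[e; MAX(f)→h](γ[f; COUNT(*)→e](π[z,f](S))) → 2

|E| = 2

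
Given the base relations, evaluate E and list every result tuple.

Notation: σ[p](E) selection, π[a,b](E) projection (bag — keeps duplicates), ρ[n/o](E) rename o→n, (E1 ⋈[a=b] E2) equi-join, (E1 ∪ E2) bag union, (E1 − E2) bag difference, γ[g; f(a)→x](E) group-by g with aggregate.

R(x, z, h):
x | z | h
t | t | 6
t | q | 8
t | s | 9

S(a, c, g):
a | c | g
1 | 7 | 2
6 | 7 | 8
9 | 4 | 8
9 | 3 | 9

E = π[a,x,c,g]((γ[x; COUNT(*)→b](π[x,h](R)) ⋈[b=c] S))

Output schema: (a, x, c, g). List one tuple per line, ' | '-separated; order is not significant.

Per-node cardinality:
  R → 3
  π[x,h](R) → 3
  γ[x; COUNT(*)→b](π[x,h](R)) → 1
  S → 4
  (γ[x; COUNT(*)→b](π[x,h](R)) ⋈[b=c] S) → 1
  π[a,x,c,g]((γ[x; COUNT(*)→b](π[x,h](R)) ⋈[b=c] S)) → 1

== RESULT ==
a | x | c | g
9 | t | 3 | 9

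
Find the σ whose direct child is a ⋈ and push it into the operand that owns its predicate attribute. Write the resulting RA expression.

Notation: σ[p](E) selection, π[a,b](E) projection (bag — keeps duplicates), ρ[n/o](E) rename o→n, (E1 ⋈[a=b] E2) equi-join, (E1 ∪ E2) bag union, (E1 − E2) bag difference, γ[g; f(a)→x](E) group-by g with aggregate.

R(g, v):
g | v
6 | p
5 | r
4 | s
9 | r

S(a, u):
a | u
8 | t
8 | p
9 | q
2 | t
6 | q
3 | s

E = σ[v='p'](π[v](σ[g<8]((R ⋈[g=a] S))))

σ filters on g, owned by the left side.
E' = σ[v='p'](π[v]((σ[g<8](R) ⋈[g=a] S)))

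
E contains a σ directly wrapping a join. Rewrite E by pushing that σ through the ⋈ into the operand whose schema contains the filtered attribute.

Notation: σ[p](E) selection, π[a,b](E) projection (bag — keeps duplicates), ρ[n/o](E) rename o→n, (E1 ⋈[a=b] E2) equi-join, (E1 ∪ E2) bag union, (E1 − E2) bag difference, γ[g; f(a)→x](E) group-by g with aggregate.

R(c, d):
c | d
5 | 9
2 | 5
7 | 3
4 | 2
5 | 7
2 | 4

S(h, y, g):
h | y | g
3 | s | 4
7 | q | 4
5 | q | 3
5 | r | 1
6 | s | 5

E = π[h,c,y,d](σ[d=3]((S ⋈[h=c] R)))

σ filters on d, owned by the right side.
E' = π[h,c,y,d]((S ⋈[h=c] σ[d=3](R)))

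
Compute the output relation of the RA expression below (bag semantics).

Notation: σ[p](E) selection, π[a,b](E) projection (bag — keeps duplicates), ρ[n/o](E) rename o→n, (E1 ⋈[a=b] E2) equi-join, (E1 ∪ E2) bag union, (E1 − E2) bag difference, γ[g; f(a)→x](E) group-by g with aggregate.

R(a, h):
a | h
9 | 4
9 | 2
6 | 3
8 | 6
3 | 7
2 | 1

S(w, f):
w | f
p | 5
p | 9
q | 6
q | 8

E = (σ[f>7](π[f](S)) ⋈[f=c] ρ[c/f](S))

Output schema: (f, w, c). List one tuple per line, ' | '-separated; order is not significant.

Row counts bottom-up:
  S → 4
  π[f](S) → 4
  σ[f>7](π[f](S)) → 2
  S → 4
  ρ[c/f](S) → 4
  (σ[f>7](π[f](S)) ⋈[f=c] ρ[c/f](S)) → 2

== RESULT ==
f | w | c
8 | q | 8
9 | p | 9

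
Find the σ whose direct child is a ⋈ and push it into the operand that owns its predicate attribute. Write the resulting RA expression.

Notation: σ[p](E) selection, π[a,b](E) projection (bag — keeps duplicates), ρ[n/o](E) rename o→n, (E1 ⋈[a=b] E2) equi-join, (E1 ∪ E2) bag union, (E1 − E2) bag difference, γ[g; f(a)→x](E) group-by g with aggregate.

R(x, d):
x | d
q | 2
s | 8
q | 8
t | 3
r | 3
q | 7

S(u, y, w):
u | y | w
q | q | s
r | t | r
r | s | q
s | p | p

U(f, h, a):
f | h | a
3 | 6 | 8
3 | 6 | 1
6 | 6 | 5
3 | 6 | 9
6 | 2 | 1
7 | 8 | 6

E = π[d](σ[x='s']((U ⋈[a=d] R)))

σ filters on x, owned by the right side.
E' = π[d]((U ⋈[a=d] σ[x='s'](R)))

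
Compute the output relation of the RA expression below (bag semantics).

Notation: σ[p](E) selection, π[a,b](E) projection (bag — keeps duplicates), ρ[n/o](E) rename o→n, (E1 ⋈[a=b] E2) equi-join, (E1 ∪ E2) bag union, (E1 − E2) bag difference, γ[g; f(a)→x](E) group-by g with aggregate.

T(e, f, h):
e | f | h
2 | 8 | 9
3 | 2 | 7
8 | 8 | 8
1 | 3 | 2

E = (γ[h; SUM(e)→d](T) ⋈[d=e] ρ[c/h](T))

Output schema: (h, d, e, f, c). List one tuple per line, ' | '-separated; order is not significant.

Row counts bottom-up:
  T → 4
  γ[h; SUM(e)→d](T) → 4
  T → 4
  ρ[c/h](T) → 4
  (γ[h; SUM(e)→d](T) ⋈[d=e] ρ[c/h](T)) → 4

== RESULT ==
h | d | e | f | c
2 | 1 | 1 | 3 | 2
7 | 3 | 3 | 2 | 7
8 | 8 | 8 | 8 | 8
9 | 2 | 2 | 8 | 9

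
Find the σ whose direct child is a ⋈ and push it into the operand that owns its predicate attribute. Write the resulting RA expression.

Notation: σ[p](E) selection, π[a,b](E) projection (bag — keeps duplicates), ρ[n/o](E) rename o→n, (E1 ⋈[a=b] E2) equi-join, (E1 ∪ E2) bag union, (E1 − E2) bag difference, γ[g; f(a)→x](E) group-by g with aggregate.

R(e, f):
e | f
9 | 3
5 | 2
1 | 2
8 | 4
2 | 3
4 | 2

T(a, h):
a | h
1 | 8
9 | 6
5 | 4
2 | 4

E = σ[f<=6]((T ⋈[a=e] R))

σ filters on f, owned by the right side.
E' = (T ⋈[a=e] σ[f<=6](R))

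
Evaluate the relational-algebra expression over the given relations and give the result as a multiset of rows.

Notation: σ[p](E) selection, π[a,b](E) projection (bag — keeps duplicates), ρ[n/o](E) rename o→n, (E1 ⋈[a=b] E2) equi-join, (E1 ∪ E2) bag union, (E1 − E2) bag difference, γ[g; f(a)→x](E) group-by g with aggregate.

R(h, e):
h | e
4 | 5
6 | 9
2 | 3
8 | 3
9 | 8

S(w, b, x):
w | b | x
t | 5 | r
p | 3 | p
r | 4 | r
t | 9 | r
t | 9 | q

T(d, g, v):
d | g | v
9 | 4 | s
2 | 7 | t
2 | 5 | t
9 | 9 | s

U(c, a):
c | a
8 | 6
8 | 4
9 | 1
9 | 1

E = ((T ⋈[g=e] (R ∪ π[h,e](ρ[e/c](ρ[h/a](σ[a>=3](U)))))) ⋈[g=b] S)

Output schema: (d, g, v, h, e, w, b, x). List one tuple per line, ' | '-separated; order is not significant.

Stepwise |·|:
  T → 4
  R → 5
  U → 4
  σ[a>=3](U) → 2
  ρ[h/a](σ[a>=3](U)) → 2
  ρ[e/c](ρ[h/a](σ[a>=3](U))) → 2
  π[h,e](ρ[e/c](ρ[h/a](σ[a>=3](U)))) → 2
  (R ∪ π[h,e](ρ[e/c](ρ[h/a](σ[a>=3](U))))) → 7
  (T ⋈[g=e] (R ∪ π[h,e](ρ[e/c](ρ[h/a](σ[a>=3](U)))))) → 2
  S → 5
  ((T ⋈[g=e] (R ∪ π[h,e](ρ[e/c](ρ[h/a](σ[a>=3](U)))))) ⋈[g=b] S) → 3

== RESULT ==
d | g | v | h | e | w | b | x
2 | 5 | t | 4 | 5 | t | 5 | r
9 | 9 | s | 6 | 9 | t | 9 | q
9 | 9 | s | 6 | 9 | t | 9 | r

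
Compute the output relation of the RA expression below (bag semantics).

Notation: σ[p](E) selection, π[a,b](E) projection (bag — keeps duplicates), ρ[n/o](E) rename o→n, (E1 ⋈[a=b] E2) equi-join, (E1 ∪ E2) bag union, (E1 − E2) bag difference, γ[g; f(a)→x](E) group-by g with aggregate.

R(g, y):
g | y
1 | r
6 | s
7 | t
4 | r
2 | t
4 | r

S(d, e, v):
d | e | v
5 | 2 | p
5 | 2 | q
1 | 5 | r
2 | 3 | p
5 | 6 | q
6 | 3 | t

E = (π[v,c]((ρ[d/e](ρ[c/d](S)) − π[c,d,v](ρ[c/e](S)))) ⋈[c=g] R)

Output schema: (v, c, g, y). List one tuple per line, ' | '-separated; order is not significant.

Stepwise |·|:
  S → 6
  ρ[c/d](S) → 6
  ρ[d/e](ρ[c/d](S)) → 6
  S → 6
  ρ[c/e](S) → 6
  π[c,d,v](ρ[c/e](S)) → 6
  (ρ[d/e](ρ[c/d](S)) − π[c,d,v](ρ[c/e](S))) → 6
  π[v,c]((ρ[d/e](ρ[c/d](S)) − π[c,d,v](ρ[c/e](S)))) → 6
  R → 6
  (π[v,c]((ρ[d/e](ρ[c/d](S)) − π[c,d,v](ρ[c/e](S)))) ⋈[c=g] R) → 3

== RESULT ==
v | c | g | y
p | 2 | 2 | t
r | 1 | 1 | r
t | 6 | 6 | s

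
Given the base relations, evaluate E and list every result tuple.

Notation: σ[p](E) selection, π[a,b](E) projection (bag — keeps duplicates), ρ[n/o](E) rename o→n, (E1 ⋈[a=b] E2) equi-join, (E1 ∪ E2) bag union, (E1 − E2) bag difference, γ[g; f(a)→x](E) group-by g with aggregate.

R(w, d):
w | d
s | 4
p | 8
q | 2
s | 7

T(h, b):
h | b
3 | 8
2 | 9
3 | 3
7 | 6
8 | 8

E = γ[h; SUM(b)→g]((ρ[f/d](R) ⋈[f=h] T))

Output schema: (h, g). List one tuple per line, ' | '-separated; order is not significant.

Per-node cardinality:
  R → 4
  ρ[f/d](R) → 4
  T → 5
  (ρ[f/d](R) ⋈[f=h] T) → 3
  γ[h; SUM(b)→g]((ρ[f/d](R) ⋈[f=h] T)) → 3

== RESULT ==
h | g
2 | 9
7 | 6
8 | 8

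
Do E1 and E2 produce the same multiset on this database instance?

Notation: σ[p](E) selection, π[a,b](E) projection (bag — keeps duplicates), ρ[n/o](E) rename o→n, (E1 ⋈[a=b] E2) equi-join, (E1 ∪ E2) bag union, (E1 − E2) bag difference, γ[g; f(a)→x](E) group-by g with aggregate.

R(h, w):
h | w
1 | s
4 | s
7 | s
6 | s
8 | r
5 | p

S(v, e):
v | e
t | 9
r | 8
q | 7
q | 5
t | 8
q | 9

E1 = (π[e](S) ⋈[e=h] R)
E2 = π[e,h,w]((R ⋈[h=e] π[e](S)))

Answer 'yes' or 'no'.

E1 per-node cardinality:
  S → 6
  π[e](S) → 6
  R → 6
  (π[e](S) ⋈[e=h] R) → 4
E2 per-node cardinality:
  R → 6
  S → 6
  π[e](S) → 6
  (R ⋈[h=e] π[e](S)) → 4
  π[e,h,w]((R ⋈[h=e] π[e](S))) → 4

E1 and E2 produce the same multiset:
e | h | w
5 | 5 | p
7 | 7 | s
8 | 8 | r
8 | 8 | r

yes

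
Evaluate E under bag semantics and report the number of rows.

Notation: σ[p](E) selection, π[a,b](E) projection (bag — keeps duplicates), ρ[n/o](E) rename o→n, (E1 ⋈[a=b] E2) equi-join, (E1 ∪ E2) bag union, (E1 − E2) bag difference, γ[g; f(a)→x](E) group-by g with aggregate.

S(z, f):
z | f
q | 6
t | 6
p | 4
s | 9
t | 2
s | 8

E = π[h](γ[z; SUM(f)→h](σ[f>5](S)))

Per-node cardinality:
  S → 6
  σ[f>5](S) → 4
  γ[z; SUM(f)→h](σ[f>5](S)) → 3
  π[h](γ[z; SUM(f)→h](σ[f>5](S))) → 3

|E| = 3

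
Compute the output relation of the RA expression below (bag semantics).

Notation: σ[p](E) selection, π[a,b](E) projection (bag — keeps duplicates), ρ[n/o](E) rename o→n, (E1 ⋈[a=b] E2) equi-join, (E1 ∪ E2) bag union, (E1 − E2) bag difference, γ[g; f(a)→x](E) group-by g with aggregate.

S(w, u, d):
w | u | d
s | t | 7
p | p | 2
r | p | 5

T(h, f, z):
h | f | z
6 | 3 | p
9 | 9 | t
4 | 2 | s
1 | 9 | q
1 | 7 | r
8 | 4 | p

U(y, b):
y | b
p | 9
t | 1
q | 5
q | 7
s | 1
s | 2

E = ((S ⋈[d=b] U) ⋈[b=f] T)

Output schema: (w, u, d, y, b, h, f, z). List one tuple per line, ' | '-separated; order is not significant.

Subexpression sizes:
  S → 3
  U → 6
  (S ⋈[d=b] U) → 3
  T → 6
  ((S ⋈[d=b] U) ⋈[b=f] T) → 2

== RESULT ==
w | u | d | y | b | h | f | z
p | p | 2 | s | 2 | 4 | 2 | s
s | t | 7 | q | 7 | 1 | 7 | r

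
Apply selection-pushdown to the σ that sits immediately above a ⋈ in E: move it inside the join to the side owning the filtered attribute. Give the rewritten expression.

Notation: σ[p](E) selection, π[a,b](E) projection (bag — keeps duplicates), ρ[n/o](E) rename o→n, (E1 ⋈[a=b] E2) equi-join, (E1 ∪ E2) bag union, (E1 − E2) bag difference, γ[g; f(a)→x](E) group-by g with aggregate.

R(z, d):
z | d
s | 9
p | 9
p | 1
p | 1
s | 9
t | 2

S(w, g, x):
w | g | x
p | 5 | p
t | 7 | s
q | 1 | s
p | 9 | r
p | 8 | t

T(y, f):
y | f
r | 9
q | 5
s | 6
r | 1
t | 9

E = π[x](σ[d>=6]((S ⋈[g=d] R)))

σ filters on d, owned by the right side.
E' = π[x]((S ⋈[g=d] σ[d>=6](R)))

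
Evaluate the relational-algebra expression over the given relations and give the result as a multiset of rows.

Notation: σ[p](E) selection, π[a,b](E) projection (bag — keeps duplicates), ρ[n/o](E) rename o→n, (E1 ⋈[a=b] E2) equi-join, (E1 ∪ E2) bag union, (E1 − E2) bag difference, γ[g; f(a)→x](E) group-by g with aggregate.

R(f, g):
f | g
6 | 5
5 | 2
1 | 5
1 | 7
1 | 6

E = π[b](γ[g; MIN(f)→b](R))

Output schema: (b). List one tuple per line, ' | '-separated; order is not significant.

Subexpression sizes:
  R → 5
  γ[g; MIN(f)→b](R) → 4
  π[b](γ[g; MIN(f)→b](R)) → 4

== RESULT ==
b
1
1
1
5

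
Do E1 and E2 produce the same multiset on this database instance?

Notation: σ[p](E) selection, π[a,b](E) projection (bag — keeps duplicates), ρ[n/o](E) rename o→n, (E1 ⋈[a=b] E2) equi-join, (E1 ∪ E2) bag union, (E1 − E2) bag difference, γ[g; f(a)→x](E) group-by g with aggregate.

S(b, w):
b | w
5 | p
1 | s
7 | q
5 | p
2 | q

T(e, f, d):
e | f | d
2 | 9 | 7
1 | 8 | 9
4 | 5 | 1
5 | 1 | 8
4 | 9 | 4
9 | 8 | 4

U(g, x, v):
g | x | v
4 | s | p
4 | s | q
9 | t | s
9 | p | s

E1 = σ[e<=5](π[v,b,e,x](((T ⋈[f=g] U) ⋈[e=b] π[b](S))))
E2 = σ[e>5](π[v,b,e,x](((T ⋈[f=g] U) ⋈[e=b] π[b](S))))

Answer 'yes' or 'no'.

E1 row counts bottom-up:
  T → 6
  U → 4
  (T ⋈[f=g] U) → 4
  S → 5
  π[b](S) → 5
  ((T ⋈[f=g] U) ⋈[e=b] π[b](S)) → 2
  π[v,b,e,x](((T ⋈[f=g] U) ⋈[e=b] π[b](S))) → 2
  σ[e<=5](π[v,b,e,x](((T ⋈[f=g] U) ⋈[e=b] π[b](S)))) → 2
E2 row counts bottom-up:
  T → 6
  U → 4
  (T ⋈[f=g] U) → 4
  S → 5
  π[b](S) → 5
  ((T ⋈[f=g] U) ⋈[e=b] π[b](S)) → 2
  π[v,b,e,x](((T ⋈[f=g] U) ⋈[e=b] π[b](S))) → 2
  σ[e>5](π[v,b,e,x](((T ⋈[f=g] U) ⋈[e=b] π[b](S)))) → 0

E1 result:
v | b | e | x
s | 2 | 2 | p
s | 2 | 2 | t
E2 result:
v | b | e | x
(0 rows)
Witness: ('s', 2, 2, 'p') appears 1× in E1 but 0× in E2.

no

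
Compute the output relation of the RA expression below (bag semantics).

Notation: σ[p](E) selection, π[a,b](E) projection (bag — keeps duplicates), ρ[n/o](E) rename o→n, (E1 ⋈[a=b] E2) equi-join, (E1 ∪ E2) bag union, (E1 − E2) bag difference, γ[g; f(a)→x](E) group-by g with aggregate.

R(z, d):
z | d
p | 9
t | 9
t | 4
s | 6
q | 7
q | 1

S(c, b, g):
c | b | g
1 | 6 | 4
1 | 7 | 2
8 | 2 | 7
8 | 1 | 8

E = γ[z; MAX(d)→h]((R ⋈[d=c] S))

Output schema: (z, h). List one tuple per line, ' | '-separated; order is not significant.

Stepwise |·|:
  R → 6
  S → 4
  (R ⋈[d=c] S) → 2
  γ[z; MAX(d)→h]((R ⋈[d=c] S)) → 1

== RESULT ==
z | h
q | 1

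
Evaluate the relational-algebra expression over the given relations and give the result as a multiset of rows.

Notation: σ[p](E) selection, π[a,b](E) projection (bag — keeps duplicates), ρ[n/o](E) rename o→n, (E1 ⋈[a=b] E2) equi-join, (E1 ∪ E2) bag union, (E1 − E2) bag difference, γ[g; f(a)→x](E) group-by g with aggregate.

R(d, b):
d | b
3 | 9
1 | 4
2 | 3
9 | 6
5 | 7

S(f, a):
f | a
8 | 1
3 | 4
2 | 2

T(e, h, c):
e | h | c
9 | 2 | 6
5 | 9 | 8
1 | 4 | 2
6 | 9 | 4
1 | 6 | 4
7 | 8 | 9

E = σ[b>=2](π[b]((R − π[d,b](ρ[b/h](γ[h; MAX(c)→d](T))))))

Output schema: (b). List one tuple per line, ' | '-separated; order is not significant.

Row counts bottom-up:
  R → 5
  T → 6
  γ[h; MAX(c)→d](T) → 5
  ρ[b/h](γ[h; MAX(c)→d](T)) → 5
  π[d,b](ρ[b/h](γ[h; MAX(c)→d](T))) → 5
  (R − π[d,b](ρ[b/h](γ[h; MAX(c)→d](T)))) → 5
  π[b]((R − π[d,b](ρ[b/h](γ[h; MAX(c)→d](T))))) → 5
  σ[b>=2](π[b]((R − π[d,b](ρ[b/h](γ[h; MAX(c)→d](T)))))) → 5

== RESULT ==
b
3
4
6
7
9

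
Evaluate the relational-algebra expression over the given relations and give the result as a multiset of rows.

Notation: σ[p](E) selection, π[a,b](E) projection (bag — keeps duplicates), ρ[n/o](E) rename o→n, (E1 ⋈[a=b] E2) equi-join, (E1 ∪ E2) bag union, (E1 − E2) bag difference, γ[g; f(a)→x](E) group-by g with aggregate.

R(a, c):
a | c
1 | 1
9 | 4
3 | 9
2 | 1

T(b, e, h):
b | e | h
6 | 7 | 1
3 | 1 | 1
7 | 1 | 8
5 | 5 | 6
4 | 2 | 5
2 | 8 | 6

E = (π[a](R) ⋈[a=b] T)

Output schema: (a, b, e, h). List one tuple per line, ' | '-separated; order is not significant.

Row counts bottom-up:
  R → 4
  π[a](R) → 4
  T → 6
  (π[a](R) ⋈[a=b] T) → 2

== RESULT ==
a | b | e | h
2 | 2 | 8 | 6
3 | 3 | 1 | 1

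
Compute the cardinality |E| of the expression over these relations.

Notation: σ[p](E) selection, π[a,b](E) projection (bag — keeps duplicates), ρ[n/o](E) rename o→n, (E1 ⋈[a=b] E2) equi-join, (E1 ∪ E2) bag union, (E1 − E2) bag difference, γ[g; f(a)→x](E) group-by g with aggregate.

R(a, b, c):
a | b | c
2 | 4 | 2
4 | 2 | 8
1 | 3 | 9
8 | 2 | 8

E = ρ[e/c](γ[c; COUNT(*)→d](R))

Row counts bottom-up:
  R → 4
  γ[c; COUNT(*)→d](R) → 3
  ρ[e/c](γ[c; COUNT(*)→d](R)) → 3

|E| = 3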